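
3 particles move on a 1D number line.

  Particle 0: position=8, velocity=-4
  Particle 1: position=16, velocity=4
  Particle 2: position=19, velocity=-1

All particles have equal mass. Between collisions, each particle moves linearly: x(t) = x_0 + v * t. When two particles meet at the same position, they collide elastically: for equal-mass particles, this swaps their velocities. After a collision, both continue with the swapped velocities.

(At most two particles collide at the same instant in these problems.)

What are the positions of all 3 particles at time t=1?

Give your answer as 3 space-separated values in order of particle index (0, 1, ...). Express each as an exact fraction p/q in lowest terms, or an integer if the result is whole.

Answer: 4 18 20

Derivation:
Collision at t=3/5: particles 1 and 2 swap velocities; positions: p0=28/5 p1=92/5 p2=92/5; velocities now: v0=-4 v1=-1 v2=4
Advance to t=1 (no further collisions before then); velocities: v0=-4 v1=-1 v2=4; positions = 4 18 20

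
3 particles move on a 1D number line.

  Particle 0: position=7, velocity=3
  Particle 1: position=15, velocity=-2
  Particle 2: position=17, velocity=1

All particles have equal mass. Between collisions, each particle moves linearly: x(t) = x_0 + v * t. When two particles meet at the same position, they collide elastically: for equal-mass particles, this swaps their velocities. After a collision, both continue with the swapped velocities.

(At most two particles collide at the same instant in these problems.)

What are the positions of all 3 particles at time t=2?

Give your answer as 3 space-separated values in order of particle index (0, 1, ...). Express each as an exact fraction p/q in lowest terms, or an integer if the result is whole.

Collision at t=8/5: particles 0 and 1 swap velocities; positions: p0=59/5 p1=59/5 p2=93/5; velocities now: v0=-2 v1=3 v2=1
Advance to t=2 (no further collisions before then); velocities: v0=-2 v1=3 v2=1; positions = 11 13 19

Answer: 11 13 19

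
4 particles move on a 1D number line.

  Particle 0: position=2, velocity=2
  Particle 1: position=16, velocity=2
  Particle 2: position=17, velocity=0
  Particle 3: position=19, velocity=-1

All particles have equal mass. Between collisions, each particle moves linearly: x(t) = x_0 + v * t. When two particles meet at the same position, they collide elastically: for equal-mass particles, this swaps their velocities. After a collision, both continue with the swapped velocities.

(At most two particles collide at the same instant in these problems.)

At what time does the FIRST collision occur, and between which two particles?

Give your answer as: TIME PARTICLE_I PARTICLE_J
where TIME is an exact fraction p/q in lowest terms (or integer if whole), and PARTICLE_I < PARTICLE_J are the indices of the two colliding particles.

Pair (0,1): pos 2,16 vel 2,2 -> not approaching (rel speed 0 <= 0)
Pair (1,2): pos 16,17 vel 2,0 -> gap=1, closing at 2/unit, collide at t=1/2
Pair (2,3): pos 17,19 vel 0,-1 -> gap=2, closing at 1/unit, collide at t=2
Earliest collision: t=1/2 between 1 and 2

Answer: 1/2 1 2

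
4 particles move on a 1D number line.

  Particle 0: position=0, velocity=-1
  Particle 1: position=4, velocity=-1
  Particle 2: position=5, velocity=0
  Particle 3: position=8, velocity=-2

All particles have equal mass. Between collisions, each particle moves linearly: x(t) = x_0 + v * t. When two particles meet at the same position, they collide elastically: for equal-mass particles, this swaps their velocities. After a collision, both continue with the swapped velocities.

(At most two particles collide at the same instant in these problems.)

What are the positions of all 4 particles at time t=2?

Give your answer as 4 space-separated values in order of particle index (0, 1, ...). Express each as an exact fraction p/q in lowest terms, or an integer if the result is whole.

Collision at t=3/2: particles 2 and 3 swap velocities; positions: p0=-3/2 p1=5/2 p2=5 p3=5; velocities now: v0=-1 v1=-1 v2=-2 v3=0
Advance to t=2 (no further collisions before then); velocities: v0=-1 v1=-1 v2=-2 v3=0; positions = -2 2 4 5

Answer: -2 2 4 5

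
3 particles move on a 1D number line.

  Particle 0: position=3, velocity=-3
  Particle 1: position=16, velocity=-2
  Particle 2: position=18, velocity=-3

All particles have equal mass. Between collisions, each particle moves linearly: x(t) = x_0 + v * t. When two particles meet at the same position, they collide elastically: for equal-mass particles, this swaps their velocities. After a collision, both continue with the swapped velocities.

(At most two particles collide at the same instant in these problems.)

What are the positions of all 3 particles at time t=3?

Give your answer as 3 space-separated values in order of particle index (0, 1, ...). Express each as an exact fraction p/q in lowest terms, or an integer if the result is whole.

Answer: -6 9 10

Derivation:
Collision at t=2: particles 1 and 2 swap velocities; positions: p0=-3 p1=12 p2=12; velocities now: v0=-3 v1=-3 v2=-2
Advance to t=3 (no further collisions before then); velocities: v0=-3 v1=-3 v2=-2; positions = -6 9 10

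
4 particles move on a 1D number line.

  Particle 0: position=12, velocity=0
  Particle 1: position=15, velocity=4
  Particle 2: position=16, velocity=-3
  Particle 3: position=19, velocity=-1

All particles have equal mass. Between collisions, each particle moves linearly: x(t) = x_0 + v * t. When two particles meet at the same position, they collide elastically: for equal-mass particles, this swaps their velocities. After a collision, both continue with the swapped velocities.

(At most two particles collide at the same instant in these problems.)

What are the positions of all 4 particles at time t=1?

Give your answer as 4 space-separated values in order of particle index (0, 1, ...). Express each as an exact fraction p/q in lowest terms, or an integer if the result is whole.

Collision at t=1/7: particles 1 and 2 swap velocities; positions: p0=12 p1=109/7 p2=109/7 p3=132/7; velocities now: v0=0 v1=-3 v2=4 v3=-1
Collision at t=4/5: particles 2 and 3 swap velocities; positions: p0=12 p1=68/5 p2=91/5 p3=91/5; velocities now: v0=0 v1=-3 v2=-1 v3=4
Advance to t=1 (no further collisions before then); velocities: v0=0 v1=-3 v2=-1 v3=4; positions = 12 13 18 19

Answer: 12 13 18 19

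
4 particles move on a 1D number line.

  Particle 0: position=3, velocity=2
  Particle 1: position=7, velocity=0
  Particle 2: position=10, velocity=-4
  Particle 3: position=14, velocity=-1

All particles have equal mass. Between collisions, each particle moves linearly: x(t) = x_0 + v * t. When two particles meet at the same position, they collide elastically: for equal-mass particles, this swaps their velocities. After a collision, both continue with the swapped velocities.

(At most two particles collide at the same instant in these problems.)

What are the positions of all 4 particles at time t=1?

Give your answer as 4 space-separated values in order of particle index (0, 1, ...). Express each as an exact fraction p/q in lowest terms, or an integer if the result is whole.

Collision at t=3/4: particles 1 and 2 swap velocities; positions: p0=9/2 p1=7 p2=7 p3=53/4; velocities now: v0=2 v1=-4 v2=0 v3=-1
Advance to t=1 (no further collisions before then); velocities: v0=2 v1=-4 v2=0 v3=-1; positions = 5 6 7 13

Answer: 5 6 7 13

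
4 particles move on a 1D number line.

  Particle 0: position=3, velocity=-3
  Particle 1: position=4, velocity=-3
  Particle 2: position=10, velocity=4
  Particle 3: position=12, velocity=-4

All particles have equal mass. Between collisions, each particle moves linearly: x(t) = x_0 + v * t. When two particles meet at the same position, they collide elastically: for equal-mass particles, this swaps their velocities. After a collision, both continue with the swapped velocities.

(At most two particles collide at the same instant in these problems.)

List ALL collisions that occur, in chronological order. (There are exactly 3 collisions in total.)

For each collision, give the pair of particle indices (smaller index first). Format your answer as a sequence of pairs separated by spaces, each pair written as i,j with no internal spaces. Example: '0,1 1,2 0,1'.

Answer: 2,3 1,2 0,1

Derivation:
Collision at t=1/4: particles 2 and 3 swap velocities; positions: p0=9/4 p1=13/4 p2=11 p3=11; velocities now: v0=-3 v1=-3 v2=-4 v3=4
Collision at t=8: particles 1 and 2 swap velocities; positions: p0=-21 p1=-20 p2=-20 p3=42; velocities now: v0=-3 v1=-4 v2=-3 v3=4
Collision at t=9: particles 0 and 1 swap velocities; positions: p0=-24 p1=-24 p2=-23 p3=46; velocities now: v0=-4 v1=-3 v2=-3 v3=4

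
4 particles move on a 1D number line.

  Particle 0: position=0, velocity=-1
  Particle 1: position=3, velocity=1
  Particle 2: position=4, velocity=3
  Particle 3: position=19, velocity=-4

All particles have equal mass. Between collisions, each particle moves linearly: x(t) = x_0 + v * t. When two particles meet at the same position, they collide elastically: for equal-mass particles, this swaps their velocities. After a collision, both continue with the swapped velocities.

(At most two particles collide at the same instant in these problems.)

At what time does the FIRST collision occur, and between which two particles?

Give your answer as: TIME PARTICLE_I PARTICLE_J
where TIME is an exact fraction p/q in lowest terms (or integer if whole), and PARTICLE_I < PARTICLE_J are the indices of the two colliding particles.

Pair (0,1): pos 0,3 vel -1,1 -> not approaching (rel speed -2 <= 0)
Pair (1,2): pos 3,4 vel 1,3 -> not approaching (rel speed -2 <= 0)
Pair (2,3): pos 4,19 vel 3,-4 -> gap=15, closing at 7/unit, collide at t=15/7
Earliest collision: t=15/7 between 2 and 3

Answer: 15/7 2 3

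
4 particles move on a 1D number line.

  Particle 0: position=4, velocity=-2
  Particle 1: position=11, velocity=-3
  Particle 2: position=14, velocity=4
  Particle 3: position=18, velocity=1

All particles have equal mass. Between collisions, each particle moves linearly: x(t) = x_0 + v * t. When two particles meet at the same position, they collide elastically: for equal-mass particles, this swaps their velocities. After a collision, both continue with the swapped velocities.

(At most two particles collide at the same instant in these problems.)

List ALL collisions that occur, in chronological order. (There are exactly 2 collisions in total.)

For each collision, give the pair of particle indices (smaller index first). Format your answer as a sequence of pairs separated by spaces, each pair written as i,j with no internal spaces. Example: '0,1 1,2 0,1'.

Answer: 2,3 0,1

Derivation:
Collision at t=4/3: particles 2 and 3 swap velocities; positions: p0=4/3 p1=7 p2=58/3 p3=58/3; velocities now: v0=-2 v1=-3 v2=1 v3=4
Collision at t=7: particles 0 and 1 swap velocities; positions: p0=-10 p1=-10 p2=25 p3=42; velocities now: v0=-3 v1=-2 v2=1 v3=4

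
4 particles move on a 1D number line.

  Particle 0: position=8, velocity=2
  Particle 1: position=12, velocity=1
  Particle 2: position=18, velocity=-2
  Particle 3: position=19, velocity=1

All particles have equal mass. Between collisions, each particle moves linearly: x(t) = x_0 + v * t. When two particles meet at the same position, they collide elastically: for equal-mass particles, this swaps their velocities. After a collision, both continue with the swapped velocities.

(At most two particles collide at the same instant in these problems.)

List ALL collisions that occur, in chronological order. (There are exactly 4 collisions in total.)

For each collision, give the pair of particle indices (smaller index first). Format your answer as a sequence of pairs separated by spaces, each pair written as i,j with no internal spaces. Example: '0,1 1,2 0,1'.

Answer: 1,2 0,1 1,2 2,3

Derivation:
Collision at t=2: particles 1 and 2 swap velocities; positions: p0=12 p1=14 p2=14 p3=21; velocities now: v0=2 v1=-2 v2=1 v3=1
Collision at t=5/2: particles 0 and 1 swap velocities; positions: p0=13 p1=13 p2=29/2 p3=43/2; velocities now: v0=-2 v1=2 v2=1 v3=1
Collision at t=4: particles 1 and 2 swap velocities; positions: p0=10 p1=16 p2=16 p3=23; velocities now: v0=-2 v1=1 v2=2 v3=1
Collision at t=11: particles 2 and 3 swap velocities; positions: p0=-4 p1=23 p2=30 p3=30; velocities now: v0=-2 v1=1 v2=1 v3=2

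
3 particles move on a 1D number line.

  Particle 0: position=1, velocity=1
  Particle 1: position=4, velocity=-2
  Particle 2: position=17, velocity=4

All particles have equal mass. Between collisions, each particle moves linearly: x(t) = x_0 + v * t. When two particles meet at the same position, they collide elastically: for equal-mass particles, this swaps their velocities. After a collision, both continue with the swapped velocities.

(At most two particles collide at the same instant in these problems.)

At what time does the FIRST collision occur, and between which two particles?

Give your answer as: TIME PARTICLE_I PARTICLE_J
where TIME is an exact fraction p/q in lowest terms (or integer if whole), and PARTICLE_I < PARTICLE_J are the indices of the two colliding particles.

Answer: 1 0 1

Derivation:
Pair (0,1): pos 1,4 vel 1,-2 -> gap=3, closing at 3/unit, collide at t=1
Pair (1,2): pos 4,17 vel -2,4 -> not approaching (rel speed -6 <= 0)
Earliest collision: t=1 between 0 and 1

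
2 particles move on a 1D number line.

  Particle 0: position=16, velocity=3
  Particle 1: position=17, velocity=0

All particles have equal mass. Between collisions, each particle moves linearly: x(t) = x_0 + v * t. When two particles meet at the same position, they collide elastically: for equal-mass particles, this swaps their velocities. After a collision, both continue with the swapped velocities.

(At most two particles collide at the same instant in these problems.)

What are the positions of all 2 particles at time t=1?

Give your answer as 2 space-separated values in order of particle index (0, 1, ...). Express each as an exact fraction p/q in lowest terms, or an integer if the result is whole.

Answer: 17 19

Derivation:
Collision at t=1/3: particles 0 and 1 swap velocities; positions: p0=17 p1=17; velocities now: v0=0 v1=3
Advance to t=1 (no further collisions before then); velocities: v0=0 v1=3; positions = 17 19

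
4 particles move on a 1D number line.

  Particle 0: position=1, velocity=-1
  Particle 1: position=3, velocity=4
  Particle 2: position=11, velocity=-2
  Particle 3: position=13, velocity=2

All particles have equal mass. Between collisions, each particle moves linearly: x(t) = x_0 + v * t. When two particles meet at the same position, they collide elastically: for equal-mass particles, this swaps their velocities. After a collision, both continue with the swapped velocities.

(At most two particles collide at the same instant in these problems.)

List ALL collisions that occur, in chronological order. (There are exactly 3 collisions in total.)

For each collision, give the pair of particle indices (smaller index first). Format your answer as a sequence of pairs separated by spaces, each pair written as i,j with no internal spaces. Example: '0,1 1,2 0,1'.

Collision at t=4/3: particles 1 and 2 swap velocities; positions: p0=-1/3 p1=25/3 p2=25/3 p3=47/3; velocities now: v0=-1 v1=-2 v2=4 v3=2
Collision at t=5: particles 2 and 3 swap velocities; positions: p0=-4 p1=1 p2=23 p3=23; velocities now: v0=-1 v1=-2 v2=2 v3=4
Collision at t=10: particles 0 and 1 swap velocities; positions: p0=-9 p1=-9 p2=33 p3=43; velocities now: v0=-2 v1=-1 v2=2 v3=4

Answer: 1,2 2,3 0,1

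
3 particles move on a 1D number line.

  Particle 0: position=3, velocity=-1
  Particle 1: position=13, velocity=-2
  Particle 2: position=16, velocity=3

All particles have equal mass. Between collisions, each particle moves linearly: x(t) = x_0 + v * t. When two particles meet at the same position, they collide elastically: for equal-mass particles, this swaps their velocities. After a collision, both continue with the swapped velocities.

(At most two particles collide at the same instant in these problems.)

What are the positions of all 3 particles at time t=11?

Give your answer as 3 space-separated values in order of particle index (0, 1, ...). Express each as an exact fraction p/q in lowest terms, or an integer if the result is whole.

Answer: -9 -8 49

Derivation:
Collision at t=10: particles 0 and 1 swap velocities; positions: p0=-7 p1=-7 p2=46; velocities now: v0=-2 v1=-1 v2=3
Advance to t=11 (no further collisions before then); velocities: v0=-2 v1=-1 v2=3; positions = -9 -8 49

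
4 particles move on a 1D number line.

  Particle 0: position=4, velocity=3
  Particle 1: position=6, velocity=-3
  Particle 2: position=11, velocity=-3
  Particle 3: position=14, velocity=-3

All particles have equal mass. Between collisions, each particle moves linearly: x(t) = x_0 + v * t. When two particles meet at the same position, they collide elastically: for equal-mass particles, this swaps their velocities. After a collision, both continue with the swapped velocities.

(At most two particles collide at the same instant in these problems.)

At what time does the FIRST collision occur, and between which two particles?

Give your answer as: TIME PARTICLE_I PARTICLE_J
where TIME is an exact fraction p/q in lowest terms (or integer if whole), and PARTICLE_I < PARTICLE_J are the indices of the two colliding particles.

Pair (0,1): pos 4,6 vel 3,-3 -> gap=2, closing at 6/unit, collide at t=1/3
Pair (1,2): pos 6,11 vel -3,-3 -> not approaching (rel speed 0 <= 0)
Pair (2,3): pos 11,14 vel -3,-3 -> not approaching (rel speed 0 <= 0)
Earliest collision: t=1/3 between 0 and 1

Answer: 1/3 0 1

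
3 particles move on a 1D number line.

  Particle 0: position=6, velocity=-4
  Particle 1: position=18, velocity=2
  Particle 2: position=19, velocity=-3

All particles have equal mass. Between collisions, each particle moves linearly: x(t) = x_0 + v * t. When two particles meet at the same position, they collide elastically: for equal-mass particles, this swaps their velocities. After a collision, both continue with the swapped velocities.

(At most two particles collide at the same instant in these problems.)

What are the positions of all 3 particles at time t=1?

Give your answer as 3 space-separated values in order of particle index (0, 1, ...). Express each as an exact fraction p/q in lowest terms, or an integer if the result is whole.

Collision at t=1/5: particles 1 and 2 swap velocities; positions: p0=26/5 p1=92/5 p2=92/5; velocities now: v0=-4 v1=-3 v2=2
Advance to t=1 (no further collisions before then); velocities: v0=-4 v1=-3 v2=2; positions = 2 16 20

Answer: 2 16 20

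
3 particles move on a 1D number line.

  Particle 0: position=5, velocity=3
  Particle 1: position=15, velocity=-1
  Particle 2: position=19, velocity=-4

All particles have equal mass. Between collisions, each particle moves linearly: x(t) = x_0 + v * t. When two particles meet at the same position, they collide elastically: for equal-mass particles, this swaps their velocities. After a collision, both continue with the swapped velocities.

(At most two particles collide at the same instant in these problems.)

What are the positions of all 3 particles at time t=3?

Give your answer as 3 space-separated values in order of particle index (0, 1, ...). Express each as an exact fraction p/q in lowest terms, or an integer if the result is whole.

Answer: 7 12 14

Derivation:
Collision at t=4/3: particles 1 and 2 swap velocities; positions: p0=9 p1=41/3 p2=41/3; velocities now: v0=3 v1=-4 v2=-1
Collision at t=2: particles 0 and 1 swap velocities; positions: p0=11 p1=11 p2=13; velocities now: v0=-4 v1=3 v2=-1
Collision at t=5/2: particles 1 and 2 swap velocities; positions: p0=9 p1=25/2 p2=25/2; velocities now: v0=-4 v1=-1 v2=3
Advance to t=3 (no further collisions before then); velocities: v0=-4 v1=-1 v2=3; positions = 7 12 14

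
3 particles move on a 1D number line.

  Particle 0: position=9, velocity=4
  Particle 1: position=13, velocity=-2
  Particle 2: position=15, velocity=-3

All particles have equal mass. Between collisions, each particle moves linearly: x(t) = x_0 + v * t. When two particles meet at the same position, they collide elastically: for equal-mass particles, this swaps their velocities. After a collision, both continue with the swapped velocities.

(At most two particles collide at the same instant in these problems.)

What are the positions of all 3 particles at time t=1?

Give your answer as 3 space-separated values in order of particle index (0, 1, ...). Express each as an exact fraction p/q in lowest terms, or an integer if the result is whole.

Answer: 11 12 13

Derivation:
Collision at t=2/3: particles 0 and 1 swap velocities; positions: p0=35/3 p1=35/3 p2=13; velocities now: v0=-2 v1=4 v2=-3
Collision at t=6/7: particles 1 and 2 swap velocities; positions: p0=79/7 p1=87/7 p2=87/7; velocities now: v0=-2 v1=-3 v2=4
Advance to t=1 (no further collisions before then); velocities: v0=-2 v1=-3 v2=4; positions = 11 12 13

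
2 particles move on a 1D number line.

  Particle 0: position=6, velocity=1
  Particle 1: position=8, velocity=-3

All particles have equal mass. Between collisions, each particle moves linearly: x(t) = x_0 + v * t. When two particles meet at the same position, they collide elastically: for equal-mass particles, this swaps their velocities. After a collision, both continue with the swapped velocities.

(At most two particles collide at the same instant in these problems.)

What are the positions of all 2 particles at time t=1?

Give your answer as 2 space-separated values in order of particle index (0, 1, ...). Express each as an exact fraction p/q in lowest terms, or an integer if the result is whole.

Collision at t=1/2: particles 0 and 1 swap velocities; positions: p0=13/2 p1=13/2; velocities now: v0=-3 v1=1
Advance to t=1 (no further collisions before then); velocities: v0=-3 v1=1; positions = 5 7

Answer: 5 7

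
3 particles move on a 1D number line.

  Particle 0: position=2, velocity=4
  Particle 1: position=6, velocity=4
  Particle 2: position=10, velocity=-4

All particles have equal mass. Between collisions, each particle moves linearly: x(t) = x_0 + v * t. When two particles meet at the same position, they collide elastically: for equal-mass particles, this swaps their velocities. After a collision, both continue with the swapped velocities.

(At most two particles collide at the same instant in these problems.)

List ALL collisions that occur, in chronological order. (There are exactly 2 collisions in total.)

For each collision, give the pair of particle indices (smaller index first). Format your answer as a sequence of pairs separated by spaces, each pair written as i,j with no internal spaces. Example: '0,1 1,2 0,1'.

Answer: 1,2 0,1

Derivation:
Collision at t=1/2: particles 1 and 2 swap velocities; positions: p0=4 p1=8 p2=8; velocities now: v0=4 v1=-4 v2=4
Collision at t=1: particles 0 and 1 swap velocities; positions: p0=6 p1=6 p2=10; velocities now: v0=-4 v1=4 v2=4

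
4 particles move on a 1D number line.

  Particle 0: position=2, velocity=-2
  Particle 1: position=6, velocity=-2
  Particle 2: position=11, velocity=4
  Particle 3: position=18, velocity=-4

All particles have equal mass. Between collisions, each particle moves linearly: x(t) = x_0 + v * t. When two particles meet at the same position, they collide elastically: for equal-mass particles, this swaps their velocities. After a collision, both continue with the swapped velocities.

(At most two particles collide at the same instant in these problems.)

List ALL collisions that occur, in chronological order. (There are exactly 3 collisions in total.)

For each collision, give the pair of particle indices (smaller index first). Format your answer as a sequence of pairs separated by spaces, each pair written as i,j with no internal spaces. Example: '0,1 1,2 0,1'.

Answer: 2,3 1,2 0,1

Derivation:
Collision at t=7/8: particles 2 and 3 swap velocities; positions: p0=1/4 p1=17/4 p2=29/2 p3=29/2; velocities now: v0=-2 v1=-2 v2=-4 v3=4
Collision at t=6: particles 1 and 2 swap velocities; positions: p0=-10 p1=-6 p2=-6 p3=35; velocities now: v0=-2 v1=-4 v2=-2 v3=4
Collision at t=8: particles 0 and 1 swap velocities; positions: p0=-14 p1=-14 p2=-10 p3=43; velocities now: v0=-4 v1=-2 v2=-2 v3=4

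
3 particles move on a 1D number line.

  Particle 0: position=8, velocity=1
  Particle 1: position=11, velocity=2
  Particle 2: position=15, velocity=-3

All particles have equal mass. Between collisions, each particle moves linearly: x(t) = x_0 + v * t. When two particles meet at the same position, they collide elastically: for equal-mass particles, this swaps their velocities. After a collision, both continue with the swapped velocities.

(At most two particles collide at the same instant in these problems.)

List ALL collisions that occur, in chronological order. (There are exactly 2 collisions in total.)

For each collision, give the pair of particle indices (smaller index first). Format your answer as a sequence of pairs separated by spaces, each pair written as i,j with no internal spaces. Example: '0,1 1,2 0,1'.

Collision at t=4/5: particles 1 and 2 swap velocities; positions: p0=44/5 p1=63/5 p2=63/5; velocities now: v0=1 v1=-3 v2=2
Collision at t=7/4: particles 0 and 1 swap velocities; positions: p0=39/4 p1=39/4 p2=29/2; velocities now: v0=-3 v1=1 v2=2

Answer: 1,2 0,1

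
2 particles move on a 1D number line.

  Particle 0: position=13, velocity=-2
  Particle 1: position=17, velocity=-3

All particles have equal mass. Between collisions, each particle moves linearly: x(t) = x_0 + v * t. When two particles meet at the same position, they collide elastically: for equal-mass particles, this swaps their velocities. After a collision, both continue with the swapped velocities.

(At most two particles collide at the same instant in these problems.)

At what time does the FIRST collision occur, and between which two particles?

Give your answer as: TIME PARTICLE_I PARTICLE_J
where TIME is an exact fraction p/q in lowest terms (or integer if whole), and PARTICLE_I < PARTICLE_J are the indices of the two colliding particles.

Pair (0,1): pos 13,17 vel -2,-3 -> gap=4, closing at 1/unit, collide at t=4
Earliest collision: t=4 between 0 and 1

Answer: 4 0 1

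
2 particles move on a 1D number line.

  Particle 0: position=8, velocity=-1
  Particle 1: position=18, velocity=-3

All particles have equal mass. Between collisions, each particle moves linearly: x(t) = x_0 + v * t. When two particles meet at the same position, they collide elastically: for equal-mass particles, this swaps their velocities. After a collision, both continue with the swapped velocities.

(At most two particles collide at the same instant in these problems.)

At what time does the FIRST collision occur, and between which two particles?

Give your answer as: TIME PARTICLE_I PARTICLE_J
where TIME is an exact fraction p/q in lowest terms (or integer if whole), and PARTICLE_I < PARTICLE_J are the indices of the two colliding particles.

Pair (0,1): pos 8,18 vel -1,-3 -> gap=10, closing at 2/unit, collide at t=5
Earliest collision: t=5 between 0 and 1

Answer: 5 0 1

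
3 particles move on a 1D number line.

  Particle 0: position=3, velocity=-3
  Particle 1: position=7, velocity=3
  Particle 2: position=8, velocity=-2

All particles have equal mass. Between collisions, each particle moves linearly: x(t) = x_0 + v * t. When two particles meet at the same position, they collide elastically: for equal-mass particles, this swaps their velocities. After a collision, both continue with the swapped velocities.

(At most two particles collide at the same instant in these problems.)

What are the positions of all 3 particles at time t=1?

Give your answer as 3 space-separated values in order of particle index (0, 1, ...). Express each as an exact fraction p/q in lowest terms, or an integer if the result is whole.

Collision at t=1/5: particles 1 and 2 swap velocities; positions: p0=12/5 p1=38/5 p2=38/5; velocities now: v0=-3 v1=-2 v2=3
Advance to t=1 (no further collisions before then); velocities: v0=-3 v1=-2 v2=3; positions = 0 6 10

Answer: 0 6 10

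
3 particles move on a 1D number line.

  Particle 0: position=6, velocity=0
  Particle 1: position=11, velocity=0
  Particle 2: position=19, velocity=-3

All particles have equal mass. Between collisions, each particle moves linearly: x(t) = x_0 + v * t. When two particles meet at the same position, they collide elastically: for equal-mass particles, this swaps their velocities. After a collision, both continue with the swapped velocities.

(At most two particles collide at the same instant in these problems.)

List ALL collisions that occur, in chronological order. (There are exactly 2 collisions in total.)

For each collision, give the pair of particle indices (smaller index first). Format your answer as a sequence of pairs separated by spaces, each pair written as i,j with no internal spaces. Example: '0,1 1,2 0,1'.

Collision at t=8/3: particles 1 and 2 swap velocities; positions: p0=6 p1=11 p2=11; velocities now: v0=0 v1=-3 v2=0
Collision at t=13/3: particles 0 and 1 swap velocities; positions: p0=6 p1=6 p2=11; velocities now: v0=-3 v1=0 v2=0

Answer: 1,2 0,1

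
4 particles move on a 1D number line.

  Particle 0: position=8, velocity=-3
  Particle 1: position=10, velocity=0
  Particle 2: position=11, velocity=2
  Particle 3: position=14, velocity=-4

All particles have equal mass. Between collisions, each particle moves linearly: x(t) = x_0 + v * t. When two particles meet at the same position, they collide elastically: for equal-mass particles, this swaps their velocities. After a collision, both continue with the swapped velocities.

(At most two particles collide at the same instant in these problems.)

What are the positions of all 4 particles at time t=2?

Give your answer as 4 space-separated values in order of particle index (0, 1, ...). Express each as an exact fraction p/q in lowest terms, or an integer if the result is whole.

Answer: 2 6 10 15

Derivation:
Collision at t=1/2: particles 2 and 3 swap velocities; positions: p0=13/2 p1=10 p2=12 p3=12; velocities now: v0=-3 v1=0 v2=-4 v3=2
Collision at t=1: particles 1 and 2 swap velocities; positions: p0=5 p1=10 p2=10 p3=13; velocities now: v0=-3 v1=-4 v2=0 v3=2
Advance to t=2 (no further collisions before then); velocities: v0=-3 v1=-4 v2=0 v3=2; positions = 2 6 10 15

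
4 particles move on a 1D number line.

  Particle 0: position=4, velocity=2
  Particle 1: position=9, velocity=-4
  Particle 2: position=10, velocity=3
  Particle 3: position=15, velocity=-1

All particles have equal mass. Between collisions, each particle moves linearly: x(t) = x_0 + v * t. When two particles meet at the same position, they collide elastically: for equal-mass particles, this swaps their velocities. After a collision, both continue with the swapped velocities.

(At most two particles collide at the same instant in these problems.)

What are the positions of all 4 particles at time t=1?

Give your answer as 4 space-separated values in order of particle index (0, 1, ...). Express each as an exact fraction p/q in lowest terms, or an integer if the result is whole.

Collision at t=5/6: particles 0 and 1 swap velocities; positions: p0=17/3 p1=17/3 p2=25/2 p3=85/6; velocities now: v0=-4 v1=2 v2=3 v3=-1
Advance to t=1 (no further collisions before then); velocities: v0=-4 v1=2 v2=3 v3=-1; positions = 5 6 13 14

Answer: 5 6 13 14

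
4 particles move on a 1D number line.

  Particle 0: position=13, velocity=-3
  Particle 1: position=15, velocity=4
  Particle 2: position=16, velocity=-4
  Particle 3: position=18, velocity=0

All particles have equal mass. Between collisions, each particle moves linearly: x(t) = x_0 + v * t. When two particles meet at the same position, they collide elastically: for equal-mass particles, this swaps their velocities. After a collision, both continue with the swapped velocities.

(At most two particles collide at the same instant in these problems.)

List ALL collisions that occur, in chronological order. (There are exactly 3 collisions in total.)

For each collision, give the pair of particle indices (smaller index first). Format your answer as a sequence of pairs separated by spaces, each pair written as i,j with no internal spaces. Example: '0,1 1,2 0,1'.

Collision at t=1/8: particles 1 and 2 swap velocities; positions: p0=101/8 p1=31/2 p2=31/2 p3=18; velocities now: v0=-3 v1=-4 v2=4 v3=0
Collision at t=3/4: particles 2 and 3 swap velocities; positions: p0=43/4 p1=13 p2=18 p3=18; velocities now: v0=-3 v1=-4 v2=0 v3=4
Collision at t=3: particles 0 and 1 swap velocities; positions: p0=4 p1=4 p2=18 p3=27; velocities now: v0=-4 v1=-3 v2=0 v3=4

Answer: 1,2 2,3 0,1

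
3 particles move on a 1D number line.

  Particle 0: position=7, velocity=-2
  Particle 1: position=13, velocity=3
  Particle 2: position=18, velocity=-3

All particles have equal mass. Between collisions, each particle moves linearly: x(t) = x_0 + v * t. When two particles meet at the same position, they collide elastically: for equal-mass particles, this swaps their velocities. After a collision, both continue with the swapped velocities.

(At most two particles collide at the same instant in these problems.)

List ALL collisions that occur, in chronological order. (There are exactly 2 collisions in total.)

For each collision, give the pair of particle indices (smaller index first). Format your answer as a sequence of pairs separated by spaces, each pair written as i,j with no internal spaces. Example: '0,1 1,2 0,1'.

Answer: 1,2 0,1

Derivation:
Collision at t=5/6: particles 1 and 2 swap velocities; positions: p0=16/3 p1=31/2 p2=31/2; velocities now: v0=-2 v1=-3 v2=3
Collision at t=11: particles 0 and 1 swap velocities; positions: p0=-15 p1=-15 p2=46; velocities now: v0=-3 v1=-2 v2=3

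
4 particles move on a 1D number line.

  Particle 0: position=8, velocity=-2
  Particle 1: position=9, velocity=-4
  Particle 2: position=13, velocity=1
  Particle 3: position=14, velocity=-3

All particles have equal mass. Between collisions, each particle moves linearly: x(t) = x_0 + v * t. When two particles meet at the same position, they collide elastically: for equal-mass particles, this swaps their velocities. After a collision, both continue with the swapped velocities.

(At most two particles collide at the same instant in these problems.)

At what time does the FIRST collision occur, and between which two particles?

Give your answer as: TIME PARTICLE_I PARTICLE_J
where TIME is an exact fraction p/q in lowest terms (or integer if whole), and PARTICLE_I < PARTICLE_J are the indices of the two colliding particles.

Pair (0,1): pos 8,9 vel -2,-4 -> gap=1, closing at 2/unit, collide at t=1/2
Pair (1,2): pos 9,13 vel -4,1 -> not approaching (rel speed -5 <= 0)
Pair (2,3): pos 13,14 vel 1,-3 -> gap=1, closing at 4/unit, collide at t=1/4
Earliest collision: t=1/4 between 2 and 3

Answer: 1/4 2 3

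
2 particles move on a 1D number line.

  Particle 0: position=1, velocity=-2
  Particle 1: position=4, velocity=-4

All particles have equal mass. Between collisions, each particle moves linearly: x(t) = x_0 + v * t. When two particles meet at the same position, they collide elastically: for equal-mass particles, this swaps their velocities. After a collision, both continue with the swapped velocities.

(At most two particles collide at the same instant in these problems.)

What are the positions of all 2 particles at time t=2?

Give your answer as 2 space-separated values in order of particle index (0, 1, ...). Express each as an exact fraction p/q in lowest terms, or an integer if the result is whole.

Answer: -4 -3

Derivation:
Collision at t=3/2: particles 0 and 1 swap velocities; positions: p0=-2 p1=-2; velocities now: v0=-4 v1=-2
Advance to t=2 (no further collisions before then); velocities: v0=-4 v1=-2; positions = -4 -3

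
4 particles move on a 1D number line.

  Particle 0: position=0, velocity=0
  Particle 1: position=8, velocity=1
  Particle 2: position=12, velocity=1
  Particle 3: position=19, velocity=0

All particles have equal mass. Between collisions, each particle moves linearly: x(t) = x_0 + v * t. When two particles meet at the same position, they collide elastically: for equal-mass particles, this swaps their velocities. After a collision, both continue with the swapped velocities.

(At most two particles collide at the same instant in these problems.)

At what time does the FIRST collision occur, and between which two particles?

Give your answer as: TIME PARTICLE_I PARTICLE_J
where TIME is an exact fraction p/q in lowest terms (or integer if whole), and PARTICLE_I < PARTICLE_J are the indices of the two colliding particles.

Answer: 7 2 3

Derivation:
Pair (0,1): pos 0,8 vel 0,1 -> not approaching (rel speed -1 <= 0)
Pair (1,2): pos 8,12 vel 1,1 -> not approaching (rel speed 0 <= 0)
Pair (2,3): pos 12,19 vel 1,0 -> gap=7, closing at 1/unit, collide at t=7
Earliest collision: t=7 between 2 and 3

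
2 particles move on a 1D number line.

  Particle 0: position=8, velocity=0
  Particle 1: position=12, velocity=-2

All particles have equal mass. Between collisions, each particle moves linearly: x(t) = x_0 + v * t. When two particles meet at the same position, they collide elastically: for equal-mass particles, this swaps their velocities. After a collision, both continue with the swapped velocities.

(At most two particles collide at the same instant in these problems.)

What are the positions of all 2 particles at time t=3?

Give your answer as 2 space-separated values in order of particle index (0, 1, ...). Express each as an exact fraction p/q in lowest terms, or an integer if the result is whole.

Answer: 6 8

Derivation:
Collision at t=2: particles 0 and 1 swap velocities; positions: p0=8 p1=8; velocities now: v0=-2 v1=0
Advance to t=3 (no further collisions before then); velocities: v0=-2 v1=0; positions = 6 8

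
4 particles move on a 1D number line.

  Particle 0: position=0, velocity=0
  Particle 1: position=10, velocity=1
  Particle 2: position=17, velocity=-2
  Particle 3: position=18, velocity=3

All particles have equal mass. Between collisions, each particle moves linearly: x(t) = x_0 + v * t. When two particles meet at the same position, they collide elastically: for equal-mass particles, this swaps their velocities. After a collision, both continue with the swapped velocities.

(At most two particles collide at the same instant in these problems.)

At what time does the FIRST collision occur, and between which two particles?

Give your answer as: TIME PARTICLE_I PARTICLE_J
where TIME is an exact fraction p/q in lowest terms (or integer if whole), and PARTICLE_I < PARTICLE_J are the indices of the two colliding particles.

Pair (0,1): pos 0,10 vel 0,1 -> not approaching (rel speed -1 <= 0)
Pair (1,2): pos 10,17 vel 1,-2 -> gap=7, closing at 3/unit, collide at t=7/3
Pair (2,3): pos 17,18 vel -2,3 -> not approaching (rel speed -5 <= 0)
Earliest collision: t=7/3 between 1 and 2

Answer: 7/3 1 2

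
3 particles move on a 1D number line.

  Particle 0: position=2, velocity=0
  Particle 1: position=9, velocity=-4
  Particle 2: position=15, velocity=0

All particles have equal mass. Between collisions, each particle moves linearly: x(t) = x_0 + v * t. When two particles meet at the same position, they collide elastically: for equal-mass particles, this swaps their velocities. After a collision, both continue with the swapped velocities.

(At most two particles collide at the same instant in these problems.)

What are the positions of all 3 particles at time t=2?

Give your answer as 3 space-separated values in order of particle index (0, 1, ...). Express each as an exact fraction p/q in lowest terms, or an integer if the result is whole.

Answer: 1 2 15

Derivation:
Collision at t=7/4: particles 0 and 1 swap velocities; positions: p0=2 p1=2 p2=15; velocities now: v0=-4 v1=0 v2=0
Advance to t=2 (no further collisions before then); velocities: v0=-4 v1=0 v2=0; positions = 1 2 15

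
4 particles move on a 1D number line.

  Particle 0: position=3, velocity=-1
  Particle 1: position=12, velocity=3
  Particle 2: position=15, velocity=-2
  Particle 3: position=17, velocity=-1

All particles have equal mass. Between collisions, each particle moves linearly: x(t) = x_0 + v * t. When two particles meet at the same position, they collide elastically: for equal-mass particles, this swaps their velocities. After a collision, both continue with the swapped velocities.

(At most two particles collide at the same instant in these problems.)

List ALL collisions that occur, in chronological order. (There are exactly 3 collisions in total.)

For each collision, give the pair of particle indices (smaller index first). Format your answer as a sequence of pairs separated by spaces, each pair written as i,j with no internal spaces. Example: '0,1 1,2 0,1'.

Answer: 1,2 2,3 0,1

Derivation:
Collision at t=3/5: particles 1 and 2 swap velocities; positions: p0=12/5 p1=69/5 p2=69/5 p3=82/5; velocities now: v0=-1 v1=-2 v2=3 v3=-1
Collision at t=5/4: particles 2 and 3 swap velocities; positions: p0=7/4 p1=25/2 p2=63/4 p3=63/4; velocities now: v0=-1 v1=-2 v2=-1 v3=3
Collision at t=12: particles 0 and 1 swap velocities; positions: p0=-9 p1=-9 p2=5 p3=48; velocities now: v0=-2 v1=-1 v2=-1 v3=3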